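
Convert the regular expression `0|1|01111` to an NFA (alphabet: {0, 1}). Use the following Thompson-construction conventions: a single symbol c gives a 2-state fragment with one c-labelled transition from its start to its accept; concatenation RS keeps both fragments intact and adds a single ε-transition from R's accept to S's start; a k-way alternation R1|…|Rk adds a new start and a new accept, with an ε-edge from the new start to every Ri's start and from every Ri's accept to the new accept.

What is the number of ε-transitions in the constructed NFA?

10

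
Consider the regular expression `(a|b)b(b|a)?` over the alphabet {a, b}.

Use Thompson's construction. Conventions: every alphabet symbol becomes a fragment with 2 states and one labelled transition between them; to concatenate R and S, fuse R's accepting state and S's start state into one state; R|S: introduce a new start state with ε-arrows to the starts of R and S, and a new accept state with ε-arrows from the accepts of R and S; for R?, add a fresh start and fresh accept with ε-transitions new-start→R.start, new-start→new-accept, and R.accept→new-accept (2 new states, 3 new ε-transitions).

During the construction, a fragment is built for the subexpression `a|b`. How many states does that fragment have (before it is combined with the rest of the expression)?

6

Fragment for `a|b`:
Each of the 2 symbol leaves contributes a 2-state fragment.
  a|b — 6 states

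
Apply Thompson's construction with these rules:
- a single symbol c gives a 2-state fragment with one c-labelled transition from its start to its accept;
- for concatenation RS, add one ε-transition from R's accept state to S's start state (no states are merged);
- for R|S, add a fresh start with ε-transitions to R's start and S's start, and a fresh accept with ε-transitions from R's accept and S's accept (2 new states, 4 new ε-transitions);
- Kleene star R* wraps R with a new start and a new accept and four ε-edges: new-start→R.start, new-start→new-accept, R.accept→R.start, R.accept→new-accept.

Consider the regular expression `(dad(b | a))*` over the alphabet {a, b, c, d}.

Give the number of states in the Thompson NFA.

Recursing over subexpressions:
Each of the 5 symbol leaves contributes a 2-state fragment.
  b | a : 6 states
  dad(b | a) : 12 states
  (dad(b | a))* : 14 states

14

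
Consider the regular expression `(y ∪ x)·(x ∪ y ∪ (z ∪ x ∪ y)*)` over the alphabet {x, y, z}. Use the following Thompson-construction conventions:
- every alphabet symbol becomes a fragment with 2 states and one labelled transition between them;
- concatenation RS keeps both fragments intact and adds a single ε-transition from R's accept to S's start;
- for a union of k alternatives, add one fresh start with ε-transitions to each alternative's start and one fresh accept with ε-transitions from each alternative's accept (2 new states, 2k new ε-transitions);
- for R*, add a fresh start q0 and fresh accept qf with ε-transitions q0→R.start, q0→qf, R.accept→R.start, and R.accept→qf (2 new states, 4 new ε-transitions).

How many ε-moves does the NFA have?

21

Bottom-up over the parse tree:
Each of the 7 symbol leaves contributes 0 ε-transitions.
  y ∪ x — 4 ε-transitions
  z ∪ x ∪ y — 6 ε-transitions
  (z ∪ x ∪ y)* — 10 ε-transitions
  x ∪ y ∪ (z ∪ x ∪ y)* — 16 ε-transitions
  (y ∪ x)·(x ∪ y ∪ (z ∪ x ∪ y)*) — 21 ε-transitions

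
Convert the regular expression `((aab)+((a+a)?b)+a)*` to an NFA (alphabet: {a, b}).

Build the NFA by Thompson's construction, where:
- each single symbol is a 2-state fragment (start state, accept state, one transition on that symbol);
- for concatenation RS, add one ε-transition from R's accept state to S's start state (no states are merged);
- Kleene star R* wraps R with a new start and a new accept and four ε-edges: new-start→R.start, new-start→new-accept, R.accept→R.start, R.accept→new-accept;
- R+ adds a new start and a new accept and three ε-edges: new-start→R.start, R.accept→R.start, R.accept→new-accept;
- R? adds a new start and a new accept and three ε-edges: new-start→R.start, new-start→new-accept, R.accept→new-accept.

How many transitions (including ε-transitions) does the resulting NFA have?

29

Bottom-up over the parse tree:
Each of the 7 symbol leaves contributes 1 transition (1 symbol, 0 ε).
  aab — 5 transitions (3 symbol, 2 ε)
  (aab)+ — 8 transitions (3 symbol, 5 ε)
  a+ — 4 transitions (1 symbol, 3 ε)
  a+a — 6 transitions (2 symbol, 4 ε)
  (a+a)? — 9 transitions (2 symbol, 7 ε)
  (a+a)?b — 11 transitions (3 symbol, 8 ε)
  ((a+a)?b)+ — 14 transitions (3 symbol, 11 ε)
  (aab)+((a+a)?b)+a — 25 transitions (7 symbol, 18 ε)
  ((aab)+((a+a)?b)+a)* — 29 transitions (7 symbol, 22 ε)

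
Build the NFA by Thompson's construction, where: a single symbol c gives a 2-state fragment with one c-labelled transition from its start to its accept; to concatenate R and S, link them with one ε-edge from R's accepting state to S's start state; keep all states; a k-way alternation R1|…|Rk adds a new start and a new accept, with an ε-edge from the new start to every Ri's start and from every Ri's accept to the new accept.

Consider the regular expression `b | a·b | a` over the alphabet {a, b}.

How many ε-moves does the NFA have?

7

By structural recursion:
Each of the 4 symbol leaves contributes 0 ε-transitions.
  a·b → 1 ε-transition
  b | a·b | a → 7 ε-transitions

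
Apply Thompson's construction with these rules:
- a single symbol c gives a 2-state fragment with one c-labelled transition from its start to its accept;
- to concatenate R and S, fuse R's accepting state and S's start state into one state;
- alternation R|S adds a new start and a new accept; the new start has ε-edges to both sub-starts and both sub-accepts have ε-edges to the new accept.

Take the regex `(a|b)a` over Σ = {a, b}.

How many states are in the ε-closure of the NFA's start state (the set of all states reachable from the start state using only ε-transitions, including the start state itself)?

3

Compute the ε-closure size of each fragment's start state recursively; a symbol fragment's start has no outgoing ε-edge, so its closure is just itself (size 1).
  a|b : C = 1 + 1 + 1 = 3 (the new accept is not ε-reachable since no branch accepts ε)
  (a|b)a : same as the first factor's closure: C = 3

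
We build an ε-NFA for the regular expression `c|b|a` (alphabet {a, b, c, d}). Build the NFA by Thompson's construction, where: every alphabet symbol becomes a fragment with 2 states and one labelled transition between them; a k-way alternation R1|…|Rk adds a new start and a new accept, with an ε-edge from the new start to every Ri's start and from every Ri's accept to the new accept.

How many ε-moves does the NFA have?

6

Bottom-up over the parse tree:
Each of the 3 symbol leaves contributes 0 ε-transitions.
  c|b|a : 6 ε-transitions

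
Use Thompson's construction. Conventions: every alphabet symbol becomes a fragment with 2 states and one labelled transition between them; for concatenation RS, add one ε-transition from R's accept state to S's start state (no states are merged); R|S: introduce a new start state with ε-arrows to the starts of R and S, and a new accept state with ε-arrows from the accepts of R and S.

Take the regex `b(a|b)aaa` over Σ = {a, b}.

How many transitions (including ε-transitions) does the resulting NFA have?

14

Recursing over subexpressions:
Each of the 6 symbol leaves contributes 1 transition (1 symbol, 0 ε).
  a|b — 6 transitions (2 symbol, 4 ε)
  b(a|b)aaa — 14 transitions (6 symbol, 8 ε)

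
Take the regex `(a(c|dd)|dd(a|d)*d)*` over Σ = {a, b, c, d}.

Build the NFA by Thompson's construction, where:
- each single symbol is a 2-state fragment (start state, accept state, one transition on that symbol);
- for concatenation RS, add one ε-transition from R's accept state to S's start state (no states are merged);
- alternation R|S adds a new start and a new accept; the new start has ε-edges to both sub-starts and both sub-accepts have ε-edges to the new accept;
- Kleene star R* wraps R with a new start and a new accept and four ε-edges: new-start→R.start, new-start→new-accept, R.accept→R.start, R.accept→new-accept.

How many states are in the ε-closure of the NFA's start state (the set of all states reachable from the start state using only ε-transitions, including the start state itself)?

Compute the ε-closure size of each fragment's start state recursively; a symbol fragment's start has no outgoing ε-edge, so its closure is just itself (size 1).
  dd → |ε-closure| equals the left operand's closure size = 1 (its accept is not ε-reachable, so the closure stops there)
  c|dd → new start ε-reaches every alternative's start; none of them accept ε, so the new accept is not reached: |ε-closure| = 1 + 1 + 1 = 3
  a(c|dd) → same as the first factor's closure: |ε-closure| = 1
  a|d → new start ε-reaches every alternative's start; none of them accept ε, so the new accept is not reached: |ε-closure| = 1 + 1 + 1 = 3
  (a|d)* → |ε-closure| = 1 (new start) + 3 (body) + 1 (new accept) = 5
  dd(a|d)*d → |ε-closure| equals the left operand's closure size = 1 (its accept is not ε-reachable, so the closure stops there)
  a(c|dd)|dd(a|d)*d → new start ε-reaches every alternative's start; none of them accept ε, so the new accept is not reached: |ε-closure| = 1 + 1 + 1 = 3
  (a(c|dd)|dd(a|d)*d)* → the star's fresh start ε-reaches both the body's start and the fresh accept: |ε-closure| = 2 + 3 = 5

5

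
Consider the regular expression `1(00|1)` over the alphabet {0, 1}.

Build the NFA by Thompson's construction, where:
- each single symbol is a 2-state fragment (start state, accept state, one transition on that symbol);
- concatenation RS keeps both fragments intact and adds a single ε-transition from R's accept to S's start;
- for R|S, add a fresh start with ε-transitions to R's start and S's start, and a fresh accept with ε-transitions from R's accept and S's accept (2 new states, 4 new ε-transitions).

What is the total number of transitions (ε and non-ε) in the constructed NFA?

By structural recursion:
Each of the 4 symbol leaves contributes 1 transition (1 symbol, 0 ε).
  00 = 3 transitions (2 symbol, 1 ε)
  00|1 = 8 transitions (3 symbol, 5 ε)
  1(00|1) = 10 transitions (4 symbol, 6 ε)

10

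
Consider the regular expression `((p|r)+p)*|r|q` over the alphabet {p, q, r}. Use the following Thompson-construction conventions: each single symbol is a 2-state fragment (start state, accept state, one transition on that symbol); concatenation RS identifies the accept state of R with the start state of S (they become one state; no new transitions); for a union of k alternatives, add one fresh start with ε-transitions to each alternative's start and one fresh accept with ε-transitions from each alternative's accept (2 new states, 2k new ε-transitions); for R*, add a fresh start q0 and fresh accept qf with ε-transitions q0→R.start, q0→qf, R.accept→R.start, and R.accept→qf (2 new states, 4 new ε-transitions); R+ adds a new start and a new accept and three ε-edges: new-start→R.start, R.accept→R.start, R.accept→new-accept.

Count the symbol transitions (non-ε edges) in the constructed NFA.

5

Building bottom-up:
Each of the 5 symbol leaves contributes exactly 1 symbol transition.
  p|r → 2 symbol transitions
  (p|r)+ → 2 symbol transitions
  (p|r)+p → 3 symbol transitions
  ((p|r)+p)* → 3 symbol transitions
  ((p|r)+p)*|r|q → 5 symbol transitions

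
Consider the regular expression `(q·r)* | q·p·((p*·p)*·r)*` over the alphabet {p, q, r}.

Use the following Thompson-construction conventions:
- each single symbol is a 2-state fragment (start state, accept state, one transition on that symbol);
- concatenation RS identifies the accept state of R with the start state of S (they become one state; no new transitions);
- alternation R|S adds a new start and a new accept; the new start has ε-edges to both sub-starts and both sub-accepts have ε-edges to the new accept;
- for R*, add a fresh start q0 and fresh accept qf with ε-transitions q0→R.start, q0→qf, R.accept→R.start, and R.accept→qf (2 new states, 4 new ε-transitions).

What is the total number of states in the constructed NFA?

19

Bottom-up over the parse tree:
Each of the 7 symbol leaves contributes a 2-state fragment.
  q·r : 3 states
  (q·r)* : 5 states
  p* : 4 states
  p*·p : 5 states
  (p*·p)* : 7 states
  (p*·p)*·r : 8 states
  ((p*·p)*·r)* : 10 states
  q·p·((p*·p)*·r)* : 12 states
  (q·r)* | q·p·((p*·p)*·r)* : 19 states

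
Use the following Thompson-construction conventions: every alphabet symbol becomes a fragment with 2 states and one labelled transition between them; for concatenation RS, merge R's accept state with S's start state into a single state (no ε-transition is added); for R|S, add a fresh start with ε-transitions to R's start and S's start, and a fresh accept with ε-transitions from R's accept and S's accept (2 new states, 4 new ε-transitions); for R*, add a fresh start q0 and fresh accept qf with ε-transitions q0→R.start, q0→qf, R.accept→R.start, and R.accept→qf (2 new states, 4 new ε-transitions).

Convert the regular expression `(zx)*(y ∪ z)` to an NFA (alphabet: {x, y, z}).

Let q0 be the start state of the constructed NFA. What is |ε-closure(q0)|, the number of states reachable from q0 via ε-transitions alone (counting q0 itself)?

Compute the ε-closure size of each fragment's start state recursively; a symbol fragment's start has no outgoing ε-edge, so its closure is just itself (size 1).
  zx : |closure| equals the left operand's closure size = 1 (its accept is not ε-reachable, so the closure stops there)
  (zx)* : the star's fresh start ε-reaches both the body's start and the fresh accept: |closure| = 2 + 1 = 3
  y ∪ z : new start ε-reaches every alternative's start; none of them accept ε, so the new accept is not reached: |closure| = 1 + 1 + 1 = 3
  (zx)*(y ∪ z) : |closure| = 3 + (3−1) = 5 (closure spills across the concat boundary because the left factor accepts ε)

5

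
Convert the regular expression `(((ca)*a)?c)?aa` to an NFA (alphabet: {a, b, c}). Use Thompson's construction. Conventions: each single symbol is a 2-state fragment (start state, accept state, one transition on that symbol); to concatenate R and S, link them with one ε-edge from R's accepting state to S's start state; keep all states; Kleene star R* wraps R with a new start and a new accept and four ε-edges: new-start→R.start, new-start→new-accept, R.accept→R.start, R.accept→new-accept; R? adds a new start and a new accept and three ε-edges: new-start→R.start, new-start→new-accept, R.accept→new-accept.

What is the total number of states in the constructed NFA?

18

Bottom-up over the parse tree:
Each of the 6 symbol leaves contributes a 2-state fragment.
  ca → 4 states
  (ca)* → 6 states
  (ca)*a → 8 states
  ((ca)*a)? → 10 states
  ((ca)*a)?c → 12 states
  (((ca)*a)?c)? → 14 states
  (((ca)*a)?c)?aa → 18 states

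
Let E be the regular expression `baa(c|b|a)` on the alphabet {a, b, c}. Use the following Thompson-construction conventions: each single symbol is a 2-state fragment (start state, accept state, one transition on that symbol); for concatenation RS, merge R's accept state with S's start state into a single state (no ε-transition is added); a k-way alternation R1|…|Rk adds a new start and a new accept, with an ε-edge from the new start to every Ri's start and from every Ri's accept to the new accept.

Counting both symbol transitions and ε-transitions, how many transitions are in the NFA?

12

By structural recursion:
Each of the 6 symbol leaves contributes 1 transition (1 symbol, 0 ε).
  c|b|a = 9 transitions (3 symbol, 6 ε)
  baa(c|b|a) = 12 transitions (6 symbol, 6 ε)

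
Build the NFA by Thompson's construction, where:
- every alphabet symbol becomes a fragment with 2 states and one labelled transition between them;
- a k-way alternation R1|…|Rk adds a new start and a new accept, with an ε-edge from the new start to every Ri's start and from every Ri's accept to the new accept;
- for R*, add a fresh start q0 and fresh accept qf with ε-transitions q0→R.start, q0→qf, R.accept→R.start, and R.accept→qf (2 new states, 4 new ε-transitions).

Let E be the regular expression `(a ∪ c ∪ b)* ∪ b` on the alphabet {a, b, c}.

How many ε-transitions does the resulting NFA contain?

14

By structural recursion:
Each of the 4 symbol leaves contributes 0 ε-transitions.
  a ∪ c ∪ b = 6 ε-transitions
  (a ∪ c ∪ b)* = 10 ε-transitions
  (a ∪ c ∪ b)* ∪ b = 14 ε-transitions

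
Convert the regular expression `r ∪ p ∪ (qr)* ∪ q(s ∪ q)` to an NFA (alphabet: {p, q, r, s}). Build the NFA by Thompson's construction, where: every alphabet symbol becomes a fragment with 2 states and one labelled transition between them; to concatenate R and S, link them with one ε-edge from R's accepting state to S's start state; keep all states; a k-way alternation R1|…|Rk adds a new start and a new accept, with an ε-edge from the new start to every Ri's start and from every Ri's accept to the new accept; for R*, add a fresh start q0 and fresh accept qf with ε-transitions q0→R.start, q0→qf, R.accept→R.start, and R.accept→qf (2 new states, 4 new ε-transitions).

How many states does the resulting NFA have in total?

Building bottom-up:
Each of the 7 symbol leaves contributes a 2-state fragment.
  qr = 4 states
  (qr)* = 6 states
  s ∪ q = 6 states
  q(s ∪ q) = 8 states
  r ∪ p ∪ (qr)* ∪ q(s ∪ q) = 20 states

20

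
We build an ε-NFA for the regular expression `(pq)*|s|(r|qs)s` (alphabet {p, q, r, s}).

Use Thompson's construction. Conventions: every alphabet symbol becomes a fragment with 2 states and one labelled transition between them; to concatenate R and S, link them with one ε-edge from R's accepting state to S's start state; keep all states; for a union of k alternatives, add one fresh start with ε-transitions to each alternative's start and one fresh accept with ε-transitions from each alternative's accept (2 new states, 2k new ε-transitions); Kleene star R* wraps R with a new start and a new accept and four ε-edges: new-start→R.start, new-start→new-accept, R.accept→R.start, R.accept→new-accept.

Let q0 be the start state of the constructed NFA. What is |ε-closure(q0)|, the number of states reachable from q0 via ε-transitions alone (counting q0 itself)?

9

Compute the ε-closure size of each fragment's start state recursively; a symbol fragment's start has no outgoing ε-edge, so its closure is just itself (size 1).
  pq : |closure| equals the left operand's closure size = 1 (its accept is not ε-reachable, so the closure stops there)
  (pq)* : new start has ε-edges to the inner start and to the new accept, so |closure| = 2 + 1 = 3
  qs : |closure| equals the left operand's closure size = 1 (its accept is not ε-reachable, so the closure stops there)
  r|qs : |closure| = 1 + 1 + 1 = 3 (the new accept is not ε-reachable since no branch accepts ε)
  (r|qs)s : same as the first factor's closure: |closure| = 3
  (pq)*|s|(r|qs)s : |closure| = 1 (new start) + (3 + 1 + 3) + 1 (new accept, since some branch ε-reaches its own accept) = 9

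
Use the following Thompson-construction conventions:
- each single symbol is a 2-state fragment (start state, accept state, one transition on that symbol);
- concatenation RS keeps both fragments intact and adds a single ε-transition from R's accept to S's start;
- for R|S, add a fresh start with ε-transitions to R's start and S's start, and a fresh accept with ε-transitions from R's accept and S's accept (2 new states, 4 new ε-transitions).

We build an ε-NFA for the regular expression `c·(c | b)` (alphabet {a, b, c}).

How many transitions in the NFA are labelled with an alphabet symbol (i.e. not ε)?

3

Building bottom-up:
Each of the 3 symbol leaves contributes exactly 1 symbol transition.
  c | b → 2 symbol transitions
  c·(c | b) → 3 symbol transitions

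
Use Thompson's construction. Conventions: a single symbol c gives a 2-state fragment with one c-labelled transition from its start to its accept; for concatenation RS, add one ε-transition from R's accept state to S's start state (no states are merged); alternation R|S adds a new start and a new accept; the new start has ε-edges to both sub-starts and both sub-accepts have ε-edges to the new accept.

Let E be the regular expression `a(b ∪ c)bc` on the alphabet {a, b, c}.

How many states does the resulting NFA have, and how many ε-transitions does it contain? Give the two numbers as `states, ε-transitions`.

12, 7

Bottom-up over the parse tree:
Each of the 5 symbol leaves contributes 2 states and 0 ε-transitions.
  b ∪ c — 6 states, 4 ε-transitions
  a(b ∪ c)bc — 12 states, 7 ε-transitions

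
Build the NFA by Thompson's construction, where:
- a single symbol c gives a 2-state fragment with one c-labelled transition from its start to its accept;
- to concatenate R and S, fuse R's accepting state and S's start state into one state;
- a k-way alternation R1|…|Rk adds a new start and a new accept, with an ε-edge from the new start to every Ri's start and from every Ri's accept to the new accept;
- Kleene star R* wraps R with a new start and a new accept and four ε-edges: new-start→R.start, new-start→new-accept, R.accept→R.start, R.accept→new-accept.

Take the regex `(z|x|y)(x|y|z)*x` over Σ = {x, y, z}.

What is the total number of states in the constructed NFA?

Recursing over subexpressions:
Each of the 7 symbol leaves contributes a 2-state fragment.
  z|x|y = 8 states
  x|y|z = 8 states
  (x|y|z)* = 10 states
  (z|x|y)(x|y|z)*x = 18 states

18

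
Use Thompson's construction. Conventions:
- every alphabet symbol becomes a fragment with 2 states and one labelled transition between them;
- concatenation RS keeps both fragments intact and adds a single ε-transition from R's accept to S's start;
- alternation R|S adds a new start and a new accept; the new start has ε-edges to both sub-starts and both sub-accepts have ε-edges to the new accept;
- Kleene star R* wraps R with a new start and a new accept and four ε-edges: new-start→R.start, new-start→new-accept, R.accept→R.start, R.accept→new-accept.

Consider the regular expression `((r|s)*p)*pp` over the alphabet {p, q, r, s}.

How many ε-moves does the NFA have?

15

By structural recursion:
Each of the 5 symbol leaves contributes 0 ε-transitions.
  r|s — 4 ε-transitions
  (r|s)* — 8 ε-transitions
  (r|s)*p — 9 ε-transitions
  ((r|s)*p)* — 13 ε-transitions
  ((r|s)*p)*pp — 15 ε-transitions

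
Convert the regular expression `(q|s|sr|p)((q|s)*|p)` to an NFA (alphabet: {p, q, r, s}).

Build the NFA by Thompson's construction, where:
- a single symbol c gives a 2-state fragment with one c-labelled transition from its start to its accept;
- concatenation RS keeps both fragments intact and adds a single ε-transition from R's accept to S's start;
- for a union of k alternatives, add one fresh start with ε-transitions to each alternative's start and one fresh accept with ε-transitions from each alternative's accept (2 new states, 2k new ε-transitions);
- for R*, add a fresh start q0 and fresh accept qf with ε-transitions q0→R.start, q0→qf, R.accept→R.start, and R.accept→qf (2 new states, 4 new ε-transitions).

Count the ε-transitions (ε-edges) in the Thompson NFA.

Per subexpression:
Each of the 8 symbol leaves contributes 0 ε-transitions.
  sr = 1 ε-transition
  q|s|sr|p = 9 ε-transitions
  q|s = 4 ε-transitions
  (q|s)* = 8 ε-transitions
  (q|s)*|p = 12 ε-transitions
  (q|s|sr|p)((q|s)*|p) = 22 ε-transitions

22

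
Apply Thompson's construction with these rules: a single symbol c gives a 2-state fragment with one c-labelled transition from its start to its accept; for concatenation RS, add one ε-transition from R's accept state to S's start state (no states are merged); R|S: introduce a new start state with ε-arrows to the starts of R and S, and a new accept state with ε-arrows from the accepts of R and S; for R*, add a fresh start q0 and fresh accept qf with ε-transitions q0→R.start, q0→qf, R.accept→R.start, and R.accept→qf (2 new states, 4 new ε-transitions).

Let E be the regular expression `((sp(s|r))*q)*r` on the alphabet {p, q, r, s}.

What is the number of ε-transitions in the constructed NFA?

16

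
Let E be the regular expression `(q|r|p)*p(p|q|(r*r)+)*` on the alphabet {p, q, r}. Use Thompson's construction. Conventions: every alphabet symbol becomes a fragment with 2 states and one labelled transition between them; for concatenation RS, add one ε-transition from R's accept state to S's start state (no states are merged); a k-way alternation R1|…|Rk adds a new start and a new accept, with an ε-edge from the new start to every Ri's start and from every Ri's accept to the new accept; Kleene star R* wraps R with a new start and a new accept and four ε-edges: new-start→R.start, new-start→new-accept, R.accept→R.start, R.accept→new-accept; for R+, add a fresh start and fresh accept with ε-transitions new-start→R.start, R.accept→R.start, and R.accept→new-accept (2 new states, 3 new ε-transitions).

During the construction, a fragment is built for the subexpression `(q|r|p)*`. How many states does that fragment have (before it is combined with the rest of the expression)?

10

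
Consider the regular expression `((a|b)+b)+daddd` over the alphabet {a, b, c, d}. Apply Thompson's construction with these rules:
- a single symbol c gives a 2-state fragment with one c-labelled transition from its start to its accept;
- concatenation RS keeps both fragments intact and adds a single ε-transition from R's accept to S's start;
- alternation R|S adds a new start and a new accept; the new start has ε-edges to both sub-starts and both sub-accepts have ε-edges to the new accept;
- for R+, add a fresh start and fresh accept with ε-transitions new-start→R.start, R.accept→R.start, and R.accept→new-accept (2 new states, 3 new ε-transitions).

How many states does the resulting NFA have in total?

22

Bottom-up over the parse tree:
Each of the 8 symbol leaves contributes a 2-state fragment.
  a|b — 6 states
  (a|b)+ — 8 states
  (a|b)+b — 10 states
  ((a|b)+b)+ — 12 states
  ((a|b)+b)+daddd — 22 states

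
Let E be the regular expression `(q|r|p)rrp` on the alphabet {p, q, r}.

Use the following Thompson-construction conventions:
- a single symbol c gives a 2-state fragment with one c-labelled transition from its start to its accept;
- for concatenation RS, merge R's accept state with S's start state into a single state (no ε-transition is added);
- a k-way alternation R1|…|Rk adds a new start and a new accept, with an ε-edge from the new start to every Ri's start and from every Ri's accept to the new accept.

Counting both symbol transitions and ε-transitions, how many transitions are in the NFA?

12

Per subexpression:
Each of the 6 symbol leaves contributes 1 transition (1 symbol, 0 ε).
  q|r|p = 9 transitions (3 symbol, 6 ε)
  (q|r|p)rrp = 12 transitions (6 symbol, 6 ε)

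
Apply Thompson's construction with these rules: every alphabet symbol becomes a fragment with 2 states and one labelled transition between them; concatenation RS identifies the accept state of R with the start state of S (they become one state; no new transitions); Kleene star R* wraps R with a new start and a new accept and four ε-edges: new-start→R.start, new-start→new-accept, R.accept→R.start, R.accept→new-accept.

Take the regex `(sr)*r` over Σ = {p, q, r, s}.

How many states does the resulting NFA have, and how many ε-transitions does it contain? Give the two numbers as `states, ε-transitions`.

6, 4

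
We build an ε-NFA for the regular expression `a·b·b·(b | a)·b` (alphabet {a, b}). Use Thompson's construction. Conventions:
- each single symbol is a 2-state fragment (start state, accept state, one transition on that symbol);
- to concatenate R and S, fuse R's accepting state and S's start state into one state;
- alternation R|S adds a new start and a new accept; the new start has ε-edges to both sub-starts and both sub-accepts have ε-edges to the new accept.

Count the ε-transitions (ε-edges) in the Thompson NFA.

Recursing over subexpressions:
Each of the 6 symbol leaves contributes 0 ε-transitions.
  b | a — 4 ε-transitions
  a·b·b·(b | a)·b — 4 ε-transitions

4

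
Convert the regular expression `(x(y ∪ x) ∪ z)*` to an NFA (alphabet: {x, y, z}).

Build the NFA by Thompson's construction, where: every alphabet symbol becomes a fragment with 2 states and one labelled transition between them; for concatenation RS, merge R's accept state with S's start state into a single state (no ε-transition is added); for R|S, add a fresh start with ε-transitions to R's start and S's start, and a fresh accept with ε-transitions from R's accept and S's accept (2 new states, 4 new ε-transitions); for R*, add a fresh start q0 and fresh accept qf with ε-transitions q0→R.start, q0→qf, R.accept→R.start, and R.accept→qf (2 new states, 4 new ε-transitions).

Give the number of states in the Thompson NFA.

Bottom-up over the parse tree:
Each of the 4 symbol leaves contributes a 2-state fragment.
  y ∪ x = 6 states
  x(y ∪ x) = 7 states
  x(y ∪ x) ∪ z = 11 states
  (x(y ∪ x) ∪ z)* = 13 states

13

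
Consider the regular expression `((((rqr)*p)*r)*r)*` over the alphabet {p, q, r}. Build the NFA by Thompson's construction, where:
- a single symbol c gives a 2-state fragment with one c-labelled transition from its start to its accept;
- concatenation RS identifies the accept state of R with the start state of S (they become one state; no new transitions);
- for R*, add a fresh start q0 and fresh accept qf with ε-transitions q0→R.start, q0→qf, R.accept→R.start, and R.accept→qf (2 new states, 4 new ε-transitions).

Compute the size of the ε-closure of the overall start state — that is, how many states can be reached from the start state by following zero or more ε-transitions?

9

Compute the ε-closure size of each fragment's start state recursively; a symbol fragment's start has no outgoing ε-edge, so its closure is just itself (size 1).
  rqr — |closure| equals the left operand's closure size = 1 (its accept is not ε-reachable, so the closure stops there)
  (rqr)* — |closure| = 1 (new start) + 1 (body) + 1 (new accept) = 3
  (rqr)*p — |closure| = 3 + (1−1) = 3 (closure spills across the concat boundary because the left factor accepts ε)
  ((rqr)*p)* — |closure| = 1 (new start) + 3 (body) + 1 (new accept) = 5
  ((rqr)*p)*r — the left operand accepts ε, so the closure extends into the next operand (the shared merged state is already counted); |closure| = 5 + (1−1) = 5
  (((rqr)*p)*r)* — the star's fresh start ε-reaches both the body's start and the fresh accept: |closure| = 2 + 5 = 7
  (((rqr)*p)*r)*r — |closure| = 7 + (1−1) = 7 (closure spills across the concat boundary because the left factor accepts ε)
  ((((rqr)*p)*r)*r)* — new start has ε-edges to the inner start and to the new accept, so |closure| = 2 + 7 = 9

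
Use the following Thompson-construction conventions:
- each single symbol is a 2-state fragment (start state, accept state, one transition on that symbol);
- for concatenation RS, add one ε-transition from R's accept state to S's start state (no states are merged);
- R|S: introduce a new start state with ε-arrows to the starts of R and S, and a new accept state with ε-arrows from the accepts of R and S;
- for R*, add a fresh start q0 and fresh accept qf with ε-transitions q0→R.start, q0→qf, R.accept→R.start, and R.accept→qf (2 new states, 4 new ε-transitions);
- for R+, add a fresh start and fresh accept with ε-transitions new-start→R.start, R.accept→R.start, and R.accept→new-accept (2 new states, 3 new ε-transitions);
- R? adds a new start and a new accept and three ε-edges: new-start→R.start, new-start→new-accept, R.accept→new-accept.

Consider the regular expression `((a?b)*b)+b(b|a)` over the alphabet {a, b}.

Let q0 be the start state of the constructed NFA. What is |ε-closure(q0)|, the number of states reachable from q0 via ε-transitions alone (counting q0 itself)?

8

Compute the ε-closure size of each fragment's start state recursively; a symbol fragment's start has no outgoing ε-edge, so its closure is just itself (size 1).
  a? : new start has ε-edges to the inner start and to the new accept, so C = 2 + 1 = 3
  a?b : the left operand accepts ε, so the closure extends into the next operand (via the concat ε-link); C = 3 + 1 = 4
  (a?b)* : the star's fresh start ε-reaches both the body's start and the fresh accept: C = 2 + 4 = 6
  (a?b)*b : the left operand accepts ε, so the closure extends into the next operand (via the concat ε-link); C = 6 + 1 = 7
  ((a?b)*b)+ : C = 1 + 7 = 8 (the body doesn't accept ε, so the new accept is not reached)
  b|a : C = 1 + 1 + 1 = 3 (the new accept is not ε-reachable since no branch accepts ε)
  ((a?b)*b)+b(b|a) : same as the first factor's closure: C = 8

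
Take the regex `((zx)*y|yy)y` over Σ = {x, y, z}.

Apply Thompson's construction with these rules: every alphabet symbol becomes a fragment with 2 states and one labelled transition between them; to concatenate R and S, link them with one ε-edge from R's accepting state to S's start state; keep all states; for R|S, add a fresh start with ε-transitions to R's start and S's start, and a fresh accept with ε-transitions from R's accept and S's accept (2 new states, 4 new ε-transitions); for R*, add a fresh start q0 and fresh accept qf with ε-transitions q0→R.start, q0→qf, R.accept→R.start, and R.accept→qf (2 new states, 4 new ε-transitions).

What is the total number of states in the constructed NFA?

Recursing over subexpressions:
Each of the 6 symbol leaves contributes a 2-state fragment.
  zx = 4 states
  (zx)* = 6 states
  (zx)*y = 8 states
  yy = 4 states
  (zx)*y|yy = 14 states
  ((zx)*y|yy)y = 16 states

16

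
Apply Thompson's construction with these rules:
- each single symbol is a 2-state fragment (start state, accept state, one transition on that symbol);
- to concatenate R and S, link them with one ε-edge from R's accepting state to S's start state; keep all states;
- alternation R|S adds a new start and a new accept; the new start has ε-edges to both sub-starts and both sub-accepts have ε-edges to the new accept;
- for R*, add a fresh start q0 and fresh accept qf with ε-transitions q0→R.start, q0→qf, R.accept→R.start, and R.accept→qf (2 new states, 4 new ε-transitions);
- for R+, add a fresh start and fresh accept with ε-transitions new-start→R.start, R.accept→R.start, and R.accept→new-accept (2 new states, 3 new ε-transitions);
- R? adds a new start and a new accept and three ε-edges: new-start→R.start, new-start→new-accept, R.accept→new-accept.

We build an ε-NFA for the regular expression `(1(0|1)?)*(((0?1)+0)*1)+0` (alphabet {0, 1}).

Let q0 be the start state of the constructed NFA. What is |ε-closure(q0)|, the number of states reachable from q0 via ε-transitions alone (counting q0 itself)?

Compute the ε-closure size of each fragment's start state recursively; a symbol fragment's start has no outgoing ε-edge, so its closure is just itself (size 1).
  0|1 — new start ε-reaches every alternative's start; none of them accept ε, so the new accept is not reached: C = 1 + 1 + 1 = 3
  (0|1)? — C = 1 (new start) + 3 (body) + 1 (new accept, via ε) = 5
  1(0|1)? — C equals the left operand's closure size = 1 (its accept is not ε-reachable, so the closure stops there)
  (1(0|1)?)* — new start has ε-edges to the inner start and to the new accept, so C = 2 + 1 = 3
  0? — new start has ε-edges to the inner start and to the new accept, so C = 2 + 1 = 3
  0?1 — C = 3 + 1 = 4 (closure spills across the concat boundary because the left factor accepts ε)
  (0?1)+ — new start ε-reaches only the body's start; the new accept needs a symbol first: C = 1 + 4 = 5
  (0?1)+0 — C equals the left operand's closure size = 5 (its accept is not ε-reachable, so the closure stops there)
  ((0?1)+0)* — new start has ε-edges to the inner start and to the new accept, so C = 2 + 5 = 7
  ((0?1)+0)*1 — C = 7 + 1 = 8 (closure spills across the concat boundary because the left factor accepts ε)
  (((0?1)+0)*1)+ — new start ε-reaches only the body's start; the new accept needs a symbol first: C = 1 + 8 = 9
  (1(0|1)?)*(((0?1)+0)*1)+0 — C = 3 + 9 = 12 (closure spills across the concat boundary because the left factor accepts ε)

12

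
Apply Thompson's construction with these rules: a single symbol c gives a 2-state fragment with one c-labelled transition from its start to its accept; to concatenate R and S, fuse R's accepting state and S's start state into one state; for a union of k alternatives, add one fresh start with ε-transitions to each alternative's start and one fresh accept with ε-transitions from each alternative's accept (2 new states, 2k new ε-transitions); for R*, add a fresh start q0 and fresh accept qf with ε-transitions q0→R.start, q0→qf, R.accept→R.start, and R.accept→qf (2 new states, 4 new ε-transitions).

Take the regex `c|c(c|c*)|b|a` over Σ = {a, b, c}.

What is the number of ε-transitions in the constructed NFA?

16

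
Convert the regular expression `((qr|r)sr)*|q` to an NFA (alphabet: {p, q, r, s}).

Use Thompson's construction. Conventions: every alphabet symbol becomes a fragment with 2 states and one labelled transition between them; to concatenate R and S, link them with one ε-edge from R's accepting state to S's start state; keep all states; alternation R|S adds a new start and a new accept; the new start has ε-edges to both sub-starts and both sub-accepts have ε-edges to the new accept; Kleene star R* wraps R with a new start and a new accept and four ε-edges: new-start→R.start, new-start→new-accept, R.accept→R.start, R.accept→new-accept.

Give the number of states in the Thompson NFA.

18

Bottom-up over the parse tree:
Each of the 6 symbol leaves contributes a 2-state fragment.
  qr = 4 states
  qr|r = 8 states
  (qr|r)sr = 12 states
  ((qr|r)sr)* = 14 states
  ((qr|r)sr)*|q = 18 states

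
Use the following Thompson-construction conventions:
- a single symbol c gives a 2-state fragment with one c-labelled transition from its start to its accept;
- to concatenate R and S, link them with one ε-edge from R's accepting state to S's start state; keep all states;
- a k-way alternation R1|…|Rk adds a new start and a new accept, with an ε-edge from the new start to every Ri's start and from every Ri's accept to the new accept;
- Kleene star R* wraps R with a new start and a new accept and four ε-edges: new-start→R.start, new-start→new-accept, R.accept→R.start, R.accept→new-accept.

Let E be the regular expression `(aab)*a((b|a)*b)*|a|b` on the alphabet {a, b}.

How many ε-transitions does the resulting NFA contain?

Per subexpression:
Each of the 9 symbol leaves contributes 0 ε-transitions.
  aab : 2 ε-transitions
  (aab)* : 6 ε-transitions
  b|a : 4 ε-transitions
  (b|a)* : 8 ε-transitions
  (b|a)*b : 9 ε-transitions
  ((b|a)*b)* : 13 ε-transitions
  (aab)*a((b|a)*b)* : 21 ε-transitions
  (aab)*a((b|a)*b)*|a|b : 27 ε-transitions

27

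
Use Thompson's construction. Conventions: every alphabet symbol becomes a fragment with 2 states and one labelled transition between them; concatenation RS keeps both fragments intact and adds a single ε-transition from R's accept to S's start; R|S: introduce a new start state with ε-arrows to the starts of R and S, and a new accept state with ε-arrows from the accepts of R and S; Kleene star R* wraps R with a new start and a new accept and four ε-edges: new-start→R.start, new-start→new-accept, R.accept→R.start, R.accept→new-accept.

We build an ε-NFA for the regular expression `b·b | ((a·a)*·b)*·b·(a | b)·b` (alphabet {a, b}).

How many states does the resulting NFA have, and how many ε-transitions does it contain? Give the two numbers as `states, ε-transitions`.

26, 22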